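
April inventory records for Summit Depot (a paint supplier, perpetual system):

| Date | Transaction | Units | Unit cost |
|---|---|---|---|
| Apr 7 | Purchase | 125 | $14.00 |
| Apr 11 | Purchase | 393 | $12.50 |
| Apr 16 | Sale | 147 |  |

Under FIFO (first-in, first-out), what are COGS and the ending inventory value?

Apr 16, 147 sold [FIFO — oldest first]: 125 @ $14.00 + 22 @ $12.50 = $2,025.00
Ending inventory: 371 @ $12.50 = $4,637.50

COGS = $2,025.00; ending inventory = $4,637.50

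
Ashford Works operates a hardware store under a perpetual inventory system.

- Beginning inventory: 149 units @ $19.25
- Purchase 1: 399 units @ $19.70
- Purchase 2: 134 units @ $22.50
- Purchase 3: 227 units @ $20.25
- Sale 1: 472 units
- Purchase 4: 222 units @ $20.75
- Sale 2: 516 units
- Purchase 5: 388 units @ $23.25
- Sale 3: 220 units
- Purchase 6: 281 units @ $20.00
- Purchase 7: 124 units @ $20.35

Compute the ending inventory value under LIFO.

Ending inventory = $14,802.15

Sale 1 (472) [LIFO — newest first]: 227 @ $20.25 + 134 @ $22.50 + 111 @ $19.70 = $9,798.45
Sale 2 (516) [LIFO — newest first]: 222 @ $20.75 + 288 @ $19.70 + 6 @ $19.25 = $10,395.60
Sale 3 (220) [LIFO — newest first]: 220 @ $23.25 = $5,115.00
Total COGS = $9,798.45 + $10,395.60 + $5,115.00 = $25,309.05
Ending inventory: 143 @ $19.25 + 168 @ $23.25 + 281 @ $20.00 + 124 @ $20.35 = $14,802.15
Check: goods available $40,111.20 = COGS $25,309.05 + ending $14,802.15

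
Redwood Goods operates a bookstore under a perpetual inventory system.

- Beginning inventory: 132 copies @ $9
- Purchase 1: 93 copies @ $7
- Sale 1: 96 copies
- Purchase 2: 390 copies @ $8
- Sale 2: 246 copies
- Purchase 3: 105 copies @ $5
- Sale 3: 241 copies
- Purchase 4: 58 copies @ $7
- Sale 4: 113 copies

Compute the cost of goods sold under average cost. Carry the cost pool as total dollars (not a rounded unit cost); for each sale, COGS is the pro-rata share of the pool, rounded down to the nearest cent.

COGS = $5,304.60

After Beginning: 132 on hand, pool $1,188.00 (≈ $9.0000 each)
After Purchase 1: 225 on hand, pool $1,839.00 (≈ $8.1733 each)
Sale 1, sell 96: 96/225 × $1,839.00 → $784.64
After Purchase 2: 519 on hand, pool $4,174.36 (≈ $8.0431 each)
Sale 2, sell 246: 246/519 × $4,174.36 → $1,978.59
After Purchase 3: 378 on hand, pool $2,720.77 (≈ $7.1978 each)
Sale 3, sell 241: 241/378 × $2,720.77 → $1,734.67
After Purchase 4: 195 on hand, pool $1,392.10 (≈ $7.1390 each)
Sale 4, sell 113: 113/195 × $1,392.10 → $806.70
Total COGS = $784.64 + $1,978.59 + $1,734.67 + $806.70 = $5,304.60
Ending inventory (cost pool remaining) = $585.40
Check: goods available $5,890.00 = COGS $5,304.60 + ending $585.40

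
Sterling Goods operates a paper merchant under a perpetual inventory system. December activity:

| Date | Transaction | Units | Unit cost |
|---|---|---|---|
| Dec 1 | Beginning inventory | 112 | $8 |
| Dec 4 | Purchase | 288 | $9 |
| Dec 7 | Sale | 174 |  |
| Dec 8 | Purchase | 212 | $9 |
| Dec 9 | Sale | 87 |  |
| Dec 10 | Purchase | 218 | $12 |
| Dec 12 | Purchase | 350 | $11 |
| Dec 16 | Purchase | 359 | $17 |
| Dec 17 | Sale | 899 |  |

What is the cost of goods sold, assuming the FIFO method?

COGS = $11,642

Dec 7, 174 sold [FIFO — oldest first]: 112 @ $8 + 62 @ $9 = $1,454
Dec 9, 87 sold [FIFO — oldest first]: 87 @ $9 = $783
Dec 17, 899 sold [FIFO — oldest first]: 139 @ $9 + 212 @ $9 + 218 @ $12 + 330 @ $11 = $9,405
Total COGS = $1,454 + $783 + $9,405 = $11,642
Ending inventory: 20 @ $11 + 359 @ $17 = $6,323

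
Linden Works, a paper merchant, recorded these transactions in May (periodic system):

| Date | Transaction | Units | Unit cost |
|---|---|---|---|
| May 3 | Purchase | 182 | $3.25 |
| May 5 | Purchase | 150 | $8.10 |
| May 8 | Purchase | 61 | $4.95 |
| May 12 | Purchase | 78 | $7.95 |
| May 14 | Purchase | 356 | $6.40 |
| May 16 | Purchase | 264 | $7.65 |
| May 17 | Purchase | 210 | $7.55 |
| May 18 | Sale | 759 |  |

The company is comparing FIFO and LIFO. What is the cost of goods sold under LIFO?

COGS = $5,429.10

FIFO COGS: 182 @ $3.25 + 150 @ $8.10 + 61 @ $4.95 + 78 @ $7.95 + 288 @ $6.40 = $4,571.75
LIFO COGS: 210 @ $7.55 + 264 @ $7.65 + 285 @ $6.40 = $5,429.10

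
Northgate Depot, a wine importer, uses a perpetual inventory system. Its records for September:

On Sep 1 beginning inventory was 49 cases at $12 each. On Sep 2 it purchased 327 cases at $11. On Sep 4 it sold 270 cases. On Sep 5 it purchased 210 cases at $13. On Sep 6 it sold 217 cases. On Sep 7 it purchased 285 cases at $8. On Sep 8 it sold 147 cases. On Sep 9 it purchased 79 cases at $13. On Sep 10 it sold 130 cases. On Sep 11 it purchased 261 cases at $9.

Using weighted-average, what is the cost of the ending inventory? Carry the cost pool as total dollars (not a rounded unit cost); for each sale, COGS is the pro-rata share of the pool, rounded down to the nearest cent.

After Sep 1: 49 on hand, pool $588.00 (≈ $12.0000 each)
After Sep 2: 376 on hand, pool $4,185.00 (≈ $11.1303 each)
Sep 4, sell 270: 270/376 × $4,185.00 → $3,005.18
After Sep 5: 316 on hand, pool $3,909.82 (≈ $12.3728 each)
Sep 6, sell 217: 217/316 × $3,909.82 → $2,684.90
After Sep 7: 384 on hand, pool $3,504.92 (≈ $9.1274 each)
Sep 8, sell 147: 147/384 × $3,504.92 → $1,341.72
After Sep 9: 316 on hand, pool $3,190.20 (≈ $10.0956 each)
Sep 10, sell 130: 130/316 × $3,190.20 → $1,312.42
After Sep 11: 447 on hand, pool $4,226.78 (≈ $9.4559 each)
Total COGS = $3,005.18 + $2,684.90 + $1,341.72 + $1,312.42 = $8,344.22
Ending inventory (cost pool remaining) = $4,226.78

Ending inventory = $4,226.78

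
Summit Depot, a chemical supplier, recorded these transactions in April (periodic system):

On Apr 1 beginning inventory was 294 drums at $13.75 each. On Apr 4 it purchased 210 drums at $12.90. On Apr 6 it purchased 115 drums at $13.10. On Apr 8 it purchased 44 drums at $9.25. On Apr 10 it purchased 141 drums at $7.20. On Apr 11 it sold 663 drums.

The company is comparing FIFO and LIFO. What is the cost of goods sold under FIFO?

FIFO COGS: 294 @ $13.75 + 210 @ $12.90 + 115 @ $13.10 + 44 @ $9.25 = $8,665.00
LIFO COGS: 141 @ $7.20 + 44 @ $9.25 + 115 @ $13.10 + 210 @ $12.90 + 153 @ $13.75 = $7,741.45

COGS = $8,665.00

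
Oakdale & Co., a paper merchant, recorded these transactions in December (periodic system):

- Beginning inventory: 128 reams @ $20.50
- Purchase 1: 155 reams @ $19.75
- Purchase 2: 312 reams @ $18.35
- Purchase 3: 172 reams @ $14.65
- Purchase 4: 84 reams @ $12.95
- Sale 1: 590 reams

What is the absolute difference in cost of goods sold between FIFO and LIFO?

FIFO COGS: 128 @ $20.50 + 155 @ $19.75 + 307 @ $18.35 = $11,318.70
LIFO COGS: 84 @ $12.95 + 172 @ $14.65 + 312 @ $18.35 + 22 @ $19.75 = $9,767.30
Difference = |$11,318.70 − $9,767.30| = $1,551.40

$1,551.40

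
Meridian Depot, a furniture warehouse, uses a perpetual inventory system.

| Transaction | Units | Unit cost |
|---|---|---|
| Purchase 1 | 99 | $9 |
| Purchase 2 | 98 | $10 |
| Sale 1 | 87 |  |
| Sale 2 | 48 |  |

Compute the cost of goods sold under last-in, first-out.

COGS = $1,313

Sale 1 (87) [LIFO — newest first]: 87 @ $10 = $870
Sale 2 (48) [LIFO — newest first]: 11 @ $10 + 37 @ $9 = $443
Total COGS = $870 + $443 = $1,313
Ending inventory: 62 @ $9 = $558
Check: goods available $1,871 = COGS $1,313 + ending $558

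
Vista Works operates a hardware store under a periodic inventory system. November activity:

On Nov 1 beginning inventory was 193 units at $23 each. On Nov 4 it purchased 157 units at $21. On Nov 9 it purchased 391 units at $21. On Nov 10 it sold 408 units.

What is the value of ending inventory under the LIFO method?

Nov 10, 408 sold [LIFO — newest first]: 391 @ $21 + 17 @ $21 = $8,568
Ending inventory: 193 @ $23 + 140 @ $21 = $7,379

Ending inventory = $7,379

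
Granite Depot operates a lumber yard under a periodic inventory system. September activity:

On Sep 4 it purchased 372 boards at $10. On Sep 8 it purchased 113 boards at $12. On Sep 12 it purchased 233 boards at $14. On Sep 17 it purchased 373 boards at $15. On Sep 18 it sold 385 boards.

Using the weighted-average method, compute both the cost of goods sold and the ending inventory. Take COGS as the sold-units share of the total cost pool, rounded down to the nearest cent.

COGS = $4,916.77; ending inventory = $9,016.23

Sep 18, sell 385: 385/1091 × $13,933.00 → $4,916.77
Ending inventory (cost pool remaining) = $9,016.23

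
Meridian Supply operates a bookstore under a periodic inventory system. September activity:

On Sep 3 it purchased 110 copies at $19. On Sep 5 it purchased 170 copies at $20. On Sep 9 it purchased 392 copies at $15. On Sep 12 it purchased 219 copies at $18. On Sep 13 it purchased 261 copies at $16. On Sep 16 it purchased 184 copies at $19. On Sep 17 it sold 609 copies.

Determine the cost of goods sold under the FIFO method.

Sep 17, 609 sold [FIFO — oldest first]: 110 @ $19 + 170 @ $20 + 329 @ $15 = $10,425
Ending inventory: 63 @ $15 + 219 @ $18 + 261 @ $16 + 184 @ $19 = $12,559
Check: goods available $22,984 = COGS $10,425 + ending $12,559

COGS = $10,425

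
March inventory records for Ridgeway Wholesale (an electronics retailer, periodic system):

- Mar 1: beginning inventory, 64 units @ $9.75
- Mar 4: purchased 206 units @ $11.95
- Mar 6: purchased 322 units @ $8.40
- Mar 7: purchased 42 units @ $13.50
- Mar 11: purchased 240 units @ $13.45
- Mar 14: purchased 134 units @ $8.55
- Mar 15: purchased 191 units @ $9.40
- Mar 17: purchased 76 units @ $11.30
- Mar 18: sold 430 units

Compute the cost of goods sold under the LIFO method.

COGS = $4,189.95

Mar 18, 430 sold [LIFO — newest first]: 76 @ $11.30 + 191 @ $9.40 + 134 @ $8.55 + 29 @ $13.45 = $4,189.95
Ending inventory: 64 @ $9.75 + 206 @ $11.95 + 322 @ $8.40 + 42 @ $13.50 + 211 @ $13.45 = $9,195.45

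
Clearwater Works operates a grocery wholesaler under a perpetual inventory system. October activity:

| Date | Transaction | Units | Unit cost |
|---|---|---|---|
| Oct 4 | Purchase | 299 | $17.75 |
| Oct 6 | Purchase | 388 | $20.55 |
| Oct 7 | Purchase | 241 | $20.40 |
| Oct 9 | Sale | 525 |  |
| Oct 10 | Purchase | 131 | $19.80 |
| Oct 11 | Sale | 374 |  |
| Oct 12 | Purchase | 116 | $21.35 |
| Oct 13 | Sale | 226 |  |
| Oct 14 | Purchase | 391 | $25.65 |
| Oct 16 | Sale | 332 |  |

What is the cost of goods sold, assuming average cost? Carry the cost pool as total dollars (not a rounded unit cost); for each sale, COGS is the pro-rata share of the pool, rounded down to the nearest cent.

After Oct 4: 299 on hand, pool $5,307.25 (≈ $17.7500 each)
After Oct 6: 687 on hand, pool $13,280.65 (≈ $19.3314 each)
After Oct 7: 928 on hand, pool $18,197.05 (≈ $19.6089 each)
Oct 9, sell 525: 525/928 × $18,197.05 → $10,294.66
After Oct 10: 534 on hand, pool $10,496.19 (≈ $19.6558 each)
Oct 11, sell 374: 374/534 × $10,496.19 → $7,351.26
After Oct 12: 276 on hand, pool $5,621.53 (≈ $20.3679 each)
Oct 13, sell 226: 226/276 × $5,621.53 → $4,603.13
After Oct 14: 441 on hand, pool $11,047.55 (≈ $25.0511 each)
Oct 16, sell 332: 332/441 × $11,047.55 → $8,316.97
Total COGS = $10,294.66 + $7,351.26 + $4,603.13 + $8,316.97 = $30,566.02
Ending inventory (cost pool remaining) = $2,730.58
Check: goods available $33,296.60 = COGS $30,566.02 + ending $2,730.58

COGS = $30,566.02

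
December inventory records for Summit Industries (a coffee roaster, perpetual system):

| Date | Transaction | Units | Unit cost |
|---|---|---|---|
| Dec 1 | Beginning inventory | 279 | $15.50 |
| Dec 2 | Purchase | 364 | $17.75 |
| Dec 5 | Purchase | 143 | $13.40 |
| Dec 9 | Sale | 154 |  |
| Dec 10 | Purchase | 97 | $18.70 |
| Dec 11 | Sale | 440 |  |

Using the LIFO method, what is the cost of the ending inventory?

Ending inventory = $4,502.00

Dec 9, 154 sold [LIFO — newest first]: 143 @ $13.40 + 11 @ $17.75 = $2,111.45
Dec 11, 440 sold [LIFO — newest first]: 97 @ $18.70 + 343 @ $17.75 = $7,902.15
Total COGS = $2,111.45 + $7,902.15 = $10,013.60
Ending inventory: 279 @ $15.50 + 10 @ $17.75 = $4,502.00
Check: goods available $14,515.60 = COGS $10,013.60 + ending $4,502.00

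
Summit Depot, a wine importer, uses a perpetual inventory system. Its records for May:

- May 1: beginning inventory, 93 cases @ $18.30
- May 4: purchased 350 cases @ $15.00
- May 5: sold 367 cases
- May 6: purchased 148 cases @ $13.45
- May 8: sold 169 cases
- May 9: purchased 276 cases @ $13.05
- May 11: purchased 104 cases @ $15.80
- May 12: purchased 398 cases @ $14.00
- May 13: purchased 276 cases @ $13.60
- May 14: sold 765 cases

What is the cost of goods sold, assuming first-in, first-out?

May 5, 367 sold [FIFO — oldest first]: 93 @ $18.30 + 274 @ $15.00 = $5,811.90
May 8, 169 sold [FIFO — oldest first]: 76 @ $15.00 + 93 @ $13.45 = $2,390.85
May 14, 765 sold [FIFO — oldest first]: 55 @ $13.45 + 276 @ $13.05 + 104 @ $15.80 + 330 @ $14.00 = $10,604.75
Total COGS = $5,811.90 + $2,390.85 + $10,604.75 = $18,807.50
Ending inventory: 68 @ $14.00 + 276 @ $13.60 = $4,705.60

COGS = $18,807.50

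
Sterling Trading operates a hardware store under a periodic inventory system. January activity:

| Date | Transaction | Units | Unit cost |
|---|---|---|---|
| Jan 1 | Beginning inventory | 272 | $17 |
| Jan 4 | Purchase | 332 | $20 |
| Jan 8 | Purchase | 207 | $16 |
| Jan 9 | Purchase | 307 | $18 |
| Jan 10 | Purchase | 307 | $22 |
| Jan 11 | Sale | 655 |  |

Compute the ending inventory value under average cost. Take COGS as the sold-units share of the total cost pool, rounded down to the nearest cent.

Ending inventory = $14,511.67

Jan 11, sell 655: 655/1425 × $26,856.00 → $12,344.33
Ending inventory (cost pool remaining) = $14,511.67
Check: goods available $26,856.00 = COGS $12,344.33 + ending $14,511.67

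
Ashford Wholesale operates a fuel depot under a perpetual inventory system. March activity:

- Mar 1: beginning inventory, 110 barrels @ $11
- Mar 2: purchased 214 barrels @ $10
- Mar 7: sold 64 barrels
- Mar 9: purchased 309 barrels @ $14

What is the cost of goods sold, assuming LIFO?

Mar 7, 64 sold [LIFO — newest first]: 64 @ $10 = $640
Ending inventory: 110 @ $11 + 150 @ $10 + 309 @ $14 = $7,036
Check: goods available $7,676 = COGS $640 + ending $7,036

COGS = $640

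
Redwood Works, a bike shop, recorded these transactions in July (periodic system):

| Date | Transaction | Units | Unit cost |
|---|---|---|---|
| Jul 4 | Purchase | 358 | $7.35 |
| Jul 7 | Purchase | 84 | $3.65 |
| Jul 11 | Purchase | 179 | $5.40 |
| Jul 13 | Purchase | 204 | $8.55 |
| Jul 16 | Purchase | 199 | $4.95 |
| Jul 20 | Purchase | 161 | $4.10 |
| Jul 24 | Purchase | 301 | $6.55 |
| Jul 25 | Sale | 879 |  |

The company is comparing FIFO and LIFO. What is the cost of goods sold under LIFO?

FIFO COGS: 358 @ $7.35 + 84 @ $3.65 + 179 @ $5.40 + 204 @ $8.55 + 54 @ $4.95 = $5,916.00
LIFO COGS: 301 @ $6.55 + 161 @ $4.10 + 199 @ $4.95 + 204 @ $8.55 + 14 @ $5.40 = $5,436.50

COGS = $5,436.50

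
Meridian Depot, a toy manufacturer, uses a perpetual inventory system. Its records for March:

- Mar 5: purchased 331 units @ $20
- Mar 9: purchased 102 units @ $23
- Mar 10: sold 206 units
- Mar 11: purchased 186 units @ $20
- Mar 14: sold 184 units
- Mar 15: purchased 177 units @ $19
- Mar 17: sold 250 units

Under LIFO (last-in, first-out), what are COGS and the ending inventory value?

COGS = $12,929; ending inventory = $3,120

Mar 10, 206 sold [LIFO — newest first]: 102 @ $23 + 104 @ $20 = $4,426
Mar 14, 184 sold [LIFO — newest first]: 184 @ $20 = $3,680
Mar 17, 250 sold [LIFO — newest first]: 177 @ $19 + 2 @ $20 + 71 @ $20 = $4,823
Total COGS = $4,426 + $3,680 + $4,823 = $12,929
Ending inventory: 156 @ $20 = $3,120
Check: goods available $16,049 = COGS $12,929 + ending $3,120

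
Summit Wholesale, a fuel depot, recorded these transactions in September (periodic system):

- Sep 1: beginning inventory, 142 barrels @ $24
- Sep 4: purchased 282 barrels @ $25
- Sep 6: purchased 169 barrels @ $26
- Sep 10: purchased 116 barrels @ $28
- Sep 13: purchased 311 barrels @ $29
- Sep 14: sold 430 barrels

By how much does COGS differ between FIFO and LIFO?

FIFO COGS: 142 @ $24 + 282 @ $25 + 6 @ $26 = $10,614
LIFO COGS: 311 @ $29 + 116 @ $28 + 3 @ $26 = $12,345
Difference = |$10,614 − $12,345| = $1,731

$1,731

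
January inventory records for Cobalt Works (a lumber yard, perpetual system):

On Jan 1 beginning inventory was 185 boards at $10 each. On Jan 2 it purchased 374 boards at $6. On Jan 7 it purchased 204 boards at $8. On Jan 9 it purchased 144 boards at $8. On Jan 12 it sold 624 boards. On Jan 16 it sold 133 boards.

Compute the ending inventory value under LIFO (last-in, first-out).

Jan 12, 624 sold [LIFO — newest first]: 144 @ $8 + 204 @ $8 + 276 @ $6 = $4,440
Jan 16, 133 sold [LIFO — newest first]: 98 @ $6 + 35 @ $10 = $938
Total COGS = $4,440 + $938 = $5,378
Ending inventory: 150 @ $10 = $1,500
Check: goods available $6,878 = COGS $5,378 + ending $1,500

Ending inventory = $1,500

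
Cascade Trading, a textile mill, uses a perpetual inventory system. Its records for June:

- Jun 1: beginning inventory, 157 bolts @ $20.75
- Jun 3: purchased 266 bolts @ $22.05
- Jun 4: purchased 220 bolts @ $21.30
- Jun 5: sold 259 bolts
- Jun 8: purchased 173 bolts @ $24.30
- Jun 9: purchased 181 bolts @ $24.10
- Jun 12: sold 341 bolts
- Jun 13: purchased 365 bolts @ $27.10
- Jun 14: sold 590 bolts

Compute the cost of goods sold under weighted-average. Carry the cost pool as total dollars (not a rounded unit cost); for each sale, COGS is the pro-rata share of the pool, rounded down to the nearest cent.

After Jun 1: 157 on hand, pool $3,257.75 (≈ $20.7500 each)
After Jun 3: 423 on hand, pool $9,123.05 (≈ $21.5675 each)
After Jun 4: 643 on hand, pool $13,809.05 (≈ $21.4760 each)
Jun 5, sell 259: 259/643 × $13,809.05 → $5,562.27
After Jun 8: 557 on hand, pool $12,450.68 (≈ $22.3531 each)
After Jun 9: 738 on hand, pool $16,812.78 (≈ $22.7815 each)
Jun 12, sell 341: 341/738 × $16,812.78 → $7,768.50
After Jun 13: 762 on hand, pool $18,935.78 (≈ $24.8501 each)
Jun 14, sell 590: 590/762 × $18,935.78 → $14,661.56
Total COGS = $5,562.27 + $7,768.50 + $14,661.56 = $27,992.33
Ending inventory (cost pool remaining) = $4,274.22

COGS = $27,992.33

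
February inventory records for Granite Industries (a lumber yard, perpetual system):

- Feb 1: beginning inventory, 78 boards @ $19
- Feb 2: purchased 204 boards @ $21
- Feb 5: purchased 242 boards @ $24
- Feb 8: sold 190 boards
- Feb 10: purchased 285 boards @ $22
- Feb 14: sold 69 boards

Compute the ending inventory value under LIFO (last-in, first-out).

Feb 8, 190 sold [LIFO — newest first]: 190 @ $24 = $4,560
Feb 14, 69 sold [LIFO — newest first]: 69 @ $22 = $1,518
Total COGS = $4,560 + $1,518 = $6,078
Ending inventory: 78 @ $19 + 204 @ $21 + 52 @ $24 + 216 @ $22 = $11,766
Check: goods available $17,844 = COGS $6,078 + ending $11,766

Ending inventory = $11,766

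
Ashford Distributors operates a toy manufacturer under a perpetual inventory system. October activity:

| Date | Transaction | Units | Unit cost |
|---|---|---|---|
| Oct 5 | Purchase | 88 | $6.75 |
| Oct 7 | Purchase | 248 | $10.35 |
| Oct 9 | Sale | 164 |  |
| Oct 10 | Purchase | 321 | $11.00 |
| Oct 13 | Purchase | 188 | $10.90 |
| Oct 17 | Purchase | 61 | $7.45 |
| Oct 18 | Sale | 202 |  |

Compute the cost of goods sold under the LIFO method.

COGS = $3,688.75

Oct 9, 164 sold [LIFO — newest first]: 164 @ $10.35 = $1,697.40
Oct 18, 202 sold [LIFO — newest first]: 61 @ $7.45 + 141 @ $10.90 = $1,991.35
Total COGS = $1,697.40 + $1,991.35 = $3,688.75
Ending inventory: 88 @ $6.75 + 84 @ $10.35 + 321 @ $11.00 + 47 @ $10.90 = $5,506.70
Check: goods available $9,195.45 = COGS $3,688.75 + ending $5,506.70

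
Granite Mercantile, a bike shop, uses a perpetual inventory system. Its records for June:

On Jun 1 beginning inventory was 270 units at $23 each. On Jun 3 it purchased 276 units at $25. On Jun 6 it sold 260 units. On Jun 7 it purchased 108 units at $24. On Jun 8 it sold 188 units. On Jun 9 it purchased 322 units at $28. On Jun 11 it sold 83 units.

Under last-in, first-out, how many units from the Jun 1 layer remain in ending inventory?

Jun 6, 260 sold [LIFO — newest first]: 260 @ $25 = $6,500
Jun 8, 188 sold [LIFO — newest first]: 108 @ $24 + 16 @ $25 + 64 @ $23 = $4,464
Jun 11, 83 sold [LIFO — newest first]: 83 @ $28 = $2,324
Total COGS = $6,500 + $4,464 + $2,324 = $13,288
Ending inventory: 206 @ $23 + 239 @ $28 = $11,430
Check: goods available $24,718 = COGS $13,288 + ending $11,430

206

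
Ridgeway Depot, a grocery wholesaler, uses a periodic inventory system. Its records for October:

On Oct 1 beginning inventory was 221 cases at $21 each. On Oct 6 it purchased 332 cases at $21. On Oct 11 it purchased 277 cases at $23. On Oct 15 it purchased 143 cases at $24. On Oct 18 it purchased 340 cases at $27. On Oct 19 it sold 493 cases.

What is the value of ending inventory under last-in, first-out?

Ending inventory = $17,754

Oct 19, 493 sold [LIFO — newest first]: 340 @ $27 + 143 @ $24 + 10 @ $23 = $12,842
Ending inventory: 221 @ $21 + 332 @ $21 + 267 @ $23 = $17,754
Check: goods available $30,596 = COGS $12,842 + ending $17,754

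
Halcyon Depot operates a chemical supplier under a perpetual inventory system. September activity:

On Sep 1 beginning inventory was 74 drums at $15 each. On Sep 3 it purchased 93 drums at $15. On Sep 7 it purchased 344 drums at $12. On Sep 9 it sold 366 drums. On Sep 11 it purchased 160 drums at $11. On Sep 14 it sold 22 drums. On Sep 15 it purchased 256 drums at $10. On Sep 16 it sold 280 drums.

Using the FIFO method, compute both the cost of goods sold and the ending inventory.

COGS = $8,360; ending inventory = $2,593

Sep 9, 366 sold [FIFO — oldest first]: 74 @ $15 + 93 @ $15 + 199 @ $12 = $4,893
Sep 14, 22 sold [FIFO — oldest first]: 22 @ $12 = $264
Sep 16, 280 sold [FIFO — oldest first]: 123 @ $12 + 157 @ $11 = $3,203
Total COGS = $4,893 + $264 + $3,203 = $8,360
Ending inventory: 3 @ $11 + 256 @ $10 = $2,593
Check: goods available $10,953 = COGS $8,360 + ending $2,593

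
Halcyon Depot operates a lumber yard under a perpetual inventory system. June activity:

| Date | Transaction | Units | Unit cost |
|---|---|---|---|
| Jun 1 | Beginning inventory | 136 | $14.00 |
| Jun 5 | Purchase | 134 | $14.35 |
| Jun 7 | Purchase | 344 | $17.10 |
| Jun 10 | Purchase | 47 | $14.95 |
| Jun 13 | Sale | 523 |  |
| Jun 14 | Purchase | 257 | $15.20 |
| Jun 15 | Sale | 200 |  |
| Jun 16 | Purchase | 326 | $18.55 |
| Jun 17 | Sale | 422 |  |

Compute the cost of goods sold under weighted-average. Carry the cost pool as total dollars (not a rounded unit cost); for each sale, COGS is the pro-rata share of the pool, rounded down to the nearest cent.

COGS = $18,646.18

After Jun 1: 136 on hand, pool $1,904.00 (≈ $14.0000 each)
After Jun 5: 270 on hand, pool $3,826.90 (≈ $14.1737 each)
After Jun 7: 614 on hand, pool $9,709.30 (≈ $15.8132 each)
After Jun 10: 661 on hand, pool $10,411.95 (≈ $15.7518 each)
Jun 13, sell 523: 523/661 × $10,411.95 → $8,238.19
After Jun 14: 395 on hand, pool $6,080.16 (≈ $15.3928 each)
Jun 15, sell 200: 200/395 × $6,080.16 → $3,078.56
After Jun 16: 521 on hand, pool $9,048.90 (≈ $17.3683 each)
Jun 17, sell 422: 422/521 × $9,048.90 → $7,329.43
Total COGS = $8,238.19 + $3,078.56 + $7,329.43 = $18,646.18
Ending inventory (cost pool remaining) = $1,719.47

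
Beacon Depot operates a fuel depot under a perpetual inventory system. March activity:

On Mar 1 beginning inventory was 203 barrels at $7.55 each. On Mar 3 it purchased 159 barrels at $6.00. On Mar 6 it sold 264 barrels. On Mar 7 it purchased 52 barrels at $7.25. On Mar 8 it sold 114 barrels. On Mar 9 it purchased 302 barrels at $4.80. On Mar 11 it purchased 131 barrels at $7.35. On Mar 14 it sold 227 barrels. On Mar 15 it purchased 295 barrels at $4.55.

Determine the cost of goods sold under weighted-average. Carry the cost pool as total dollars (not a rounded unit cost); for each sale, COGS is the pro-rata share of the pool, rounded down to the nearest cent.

After Mar 1: 203 on hand, pool $1,532.65 (≈ $7.5500 each)
After Mar 3: 362 on hand, pool $2,486.65 (≈ $6.8692 each)
Mar 6, sell 264: 264/362 × $2,486.65 → $1,813.46
After Mar 7: 150 on hand, pool $1,050.19 (≈ $7.0013 each)
Mar 8, sell 114: 114/150 × $1,050.19 → $798.14
After Mar 9: 338 on hand, pool $1,701.65 (≈ $5.0345 each)
After Mar 11: 469 on hand, pool $2,664.50 (≈ $5.6812 each)
Mar 14, sell 227: 227/469 × $2,664.50 → $1,289.64
After Mar 15: 537 on hand, pool $2,717.11 (≈ $5.0598 each)
Total COGS = $1,813.46 + $798.14 + $1,289.64 = $3,901.24
Ending inventory (cost pool remaining) = $2,717.11

COGS = $3,901.24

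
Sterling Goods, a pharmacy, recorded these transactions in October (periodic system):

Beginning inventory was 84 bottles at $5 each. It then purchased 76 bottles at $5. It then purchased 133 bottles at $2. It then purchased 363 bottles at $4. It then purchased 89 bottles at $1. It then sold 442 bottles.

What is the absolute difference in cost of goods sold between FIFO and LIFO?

$161

FIFO COGS: 84 @ $5 + 76 @ $5 + 133 @ $2 + 149 @ $4 = $1,662
LIFO COGS: 89 @ $1 + 353 @ $4 = $1,501
Difference = |$1,662 − $1,501| = $161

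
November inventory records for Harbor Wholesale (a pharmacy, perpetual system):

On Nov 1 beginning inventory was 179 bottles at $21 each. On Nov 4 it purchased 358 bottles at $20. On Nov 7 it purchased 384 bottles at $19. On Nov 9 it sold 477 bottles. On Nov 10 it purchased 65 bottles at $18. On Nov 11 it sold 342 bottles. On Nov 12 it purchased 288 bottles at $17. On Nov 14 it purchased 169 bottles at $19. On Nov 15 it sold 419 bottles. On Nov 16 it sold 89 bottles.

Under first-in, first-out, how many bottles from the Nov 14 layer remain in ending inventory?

116

Nov 9, 477 sold [FIFO — oldest first]: 179 @ $21 + 298 @ $20 = $9,719
Nov 11, 342 sold [FIFO — oldest first]: 60 @ $20 + 282 @ $19 = $6,558
Nov 15, 419 sold [FIFO — oldest first]: 102 @ $19 + 65 @ $18 + 252 @ $17 = $7,392
Nov 16, 89 sold [FIFO — oldest first]: 36 @ $17 + 53 @ $19 = $1,619
Total COGS = $9,719 + $6,558 + $7,392 + $1,619 = $25,288
Ending inventory: 116 @ $19 = $2,204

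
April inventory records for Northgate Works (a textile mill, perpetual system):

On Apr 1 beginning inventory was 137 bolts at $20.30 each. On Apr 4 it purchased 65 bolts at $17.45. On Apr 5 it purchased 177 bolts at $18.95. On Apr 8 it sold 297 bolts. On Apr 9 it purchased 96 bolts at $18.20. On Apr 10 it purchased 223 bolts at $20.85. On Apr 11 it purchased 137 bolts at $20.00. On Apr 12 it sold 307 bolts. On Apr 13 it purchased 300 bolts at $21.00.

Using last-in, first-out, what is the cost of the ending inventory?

Ending inventory = $10,816.85

Apr 8, 297 sold [LIFO — newest first]: 177 @ $18.95 + 65 @ $17.45 + 55 @ $20.30 = $5,604.90
Apr 12, 307 sold [LIFO — newest first]: 137 @ $20.00 + 170 @ $20.85 = $6,284.50
Total COGS = $5,604.90 + $6,284.50 = $11,889.40
Ending inventory: 82 @ $20.30 + 96 @ $18.20 + 53 @ $20.85 + 300 @ $21.00 = $10,816.85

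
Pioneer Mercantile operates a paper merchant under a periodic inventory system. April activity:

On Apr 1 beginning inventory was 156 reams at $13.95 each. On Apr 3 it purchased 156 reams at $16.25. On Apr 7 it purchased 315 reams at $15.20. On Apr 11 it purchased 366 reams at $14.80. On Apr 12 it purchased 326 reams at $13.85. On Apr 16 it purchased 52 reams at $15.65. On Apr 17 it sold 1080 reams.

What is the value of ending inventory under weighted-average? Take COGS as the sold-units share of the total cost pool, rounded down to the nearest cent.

Apr 17, sell 1080: 1080/1371 × $20,244.90 → $15,947.84
Ending inventory (cost pool remaining) = $4,297.06

Ending inventory = $4,297.06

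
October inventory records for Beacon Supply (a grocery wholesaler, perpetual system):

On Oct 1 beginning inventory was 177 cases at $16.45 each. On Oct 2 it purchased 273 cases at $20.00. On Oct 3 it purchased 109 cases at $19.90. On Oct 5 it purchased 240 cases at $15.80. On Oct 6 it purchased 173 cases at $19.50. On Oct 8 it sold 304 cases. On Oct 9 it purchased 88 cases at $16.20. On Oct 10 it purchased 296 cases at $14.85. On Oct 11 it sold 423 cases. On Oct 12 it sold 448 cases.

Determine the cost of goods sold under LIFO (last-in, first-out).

COGS = $20,535.80

Oct 8, 304 sold [LIFO — newest first]: 173 @ $19.50 + 131 @ $15.80 = $5,443.30
Oct 11, 423 sold [LIFO — newest first]: 296 @ $14.85 + 88 @ $16.20 + 39 @ $15.80 = $6,437.40
Oct 12, 448 sold [LIFO — newest first]: 70 @ $15.80 + 109 @ $19.90 + 269 @ $20.00 = $8,655.10
Total COGS = $5,443.30 + $6,437.40 + $8,655.10 = $20,535.80
Ending inventory: 177 @ $16.45 + 4 @ $20.00 = $2,991.65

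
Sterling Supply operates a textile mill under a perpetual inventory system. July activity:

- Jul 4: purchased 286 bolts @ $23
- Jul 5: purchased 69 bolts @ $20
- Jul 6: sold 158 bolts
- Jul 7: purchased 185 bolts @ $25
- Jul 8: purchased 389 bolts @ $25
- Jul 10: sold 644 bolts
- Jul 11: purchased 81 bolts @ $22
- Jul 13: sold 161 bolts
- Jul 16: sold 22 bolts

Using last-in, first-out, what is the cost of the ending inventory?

Ending inventory = $575

Jul 6, 158 sold [LIFO — newest first]: 69 @ $20 + 89 @ $23 = $3,427
Jul 10, 644 sold [LIFO — newest first]: 389 @ $25 + 185 @ $25 + 70 @ $23 = $15,960
Jul 13, 161 sold [LIFO — newest first]: 81 @ $22 + 80 @ $23 = $3,622
Jul 16, 22 sold [LIFO — newest first]: 22 @ $23 = $506
Total COGS = $3,427 + $15,960 + $3,622 + $506 = $23,515
Ending inventory: 25 @ $23 = $575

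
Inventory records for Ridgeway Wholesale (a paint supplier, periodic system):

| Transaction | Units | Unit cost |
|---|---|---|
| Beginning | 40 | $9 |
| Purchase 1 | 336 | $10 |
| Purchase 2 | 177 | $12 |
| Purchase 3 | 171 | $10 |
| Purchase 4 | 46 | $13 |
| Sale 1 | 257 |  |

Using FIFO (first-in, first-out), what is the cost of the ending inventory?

Ending inventory = $5,622

Sale 1 (257) [FIFO — oldest first]: 40 @ $9 + 217 @ $10 = $2,530
Ending inventory: 119 @ $10 + 177 @ $12 + 171 @ $10 + 46 @ $13 = $5,622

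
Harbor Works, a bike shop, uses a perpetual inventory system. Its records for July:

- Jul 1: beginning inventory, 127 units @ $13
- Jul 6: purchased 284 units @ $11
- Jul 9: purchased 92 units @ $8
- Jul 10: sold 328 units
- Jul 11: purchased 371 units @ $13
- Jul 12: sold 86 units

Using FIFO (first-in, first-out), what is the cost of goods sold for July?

COGS = $4,799

Jul 10, 328 sold [FIFO — oldest first]: 127 @ $13 + 201 @ $11 = $3,862
Jul 12, 86 sold [FIFO — oldest first]: 83 @ $11 + 3 @ $8 = $937
Total COGS = $3,862 + $937 = $4,799
Ending inventory: 89 @ $8 + 371 @ $13 = $5,535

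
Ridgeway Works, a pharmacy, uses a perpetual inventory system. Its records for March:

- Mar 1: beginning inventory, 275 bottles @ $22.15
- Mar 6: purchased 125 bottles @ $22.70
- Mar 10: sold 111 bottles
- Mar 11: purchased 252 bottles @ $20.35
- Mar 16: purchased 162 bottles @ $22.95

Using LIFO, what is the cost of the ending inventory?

Mar 10, 111 sold [LIFO — newest first]: 111 @ $22.70 = $2,519.70
Ending inventory: 275 @ $22.15 + 14 @ $22.70 + 252 @ $20.35 + 162 @ $22.95 = $15,255.15

Ending inventory = $15,255.15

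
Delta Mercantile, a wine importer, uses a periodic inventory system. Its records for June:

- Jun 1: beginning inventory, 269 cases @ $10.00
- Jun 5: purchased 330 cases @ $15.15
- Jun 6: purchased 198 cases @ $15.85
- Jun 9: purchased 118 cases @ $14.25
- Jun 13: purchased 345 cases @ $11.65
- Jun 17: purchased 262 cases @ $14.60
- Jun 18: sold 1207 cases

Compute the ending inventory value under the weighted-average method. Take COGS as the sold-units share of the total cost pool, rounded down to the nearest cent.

Ending inventory = $4,212.51

Jun 18, sell 1207: 1207/1522 × $20,353.75 → $16,141.24
Ending inventory (cost pool remaining) = $4,212.51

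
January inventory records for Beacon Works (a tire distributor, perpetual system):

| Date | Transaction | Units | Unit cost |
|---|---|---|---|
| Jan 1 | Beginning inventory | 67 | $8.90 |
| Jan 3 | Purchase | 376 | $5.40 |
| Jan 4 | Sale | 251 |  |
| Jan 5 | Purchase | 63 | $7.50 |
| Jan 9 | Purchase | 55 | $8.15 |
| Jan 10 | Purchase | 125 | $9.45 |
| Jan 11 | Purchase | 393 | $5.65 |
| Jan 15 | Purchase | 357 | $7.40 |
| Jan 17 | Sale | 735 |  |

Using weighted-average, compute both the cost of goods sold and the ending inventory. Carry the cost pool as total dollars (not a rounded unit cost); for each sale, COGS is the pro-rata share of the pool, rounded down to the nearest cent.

COGS = $6,513.97; ending inventory = $3,076.98

After Jan 1: 67 on hand, pool $596.30 (≈ $8.9000 each)
After Jan 3: 443 on hand, pool $2,626.70 (≈ $5.9293 each)
Jan 4, sell 251: 251/443 × $2,626.70 → $1,488.26
After Jan 5: 255 on hand, pool $1,610.94 (≈ $6.3174 each)
After Jan 9: 310 on hand, pool $2,059.19 (≈ $6.6425 each)
After Jan 10: 435 on hand, pool $3,240.44 (≈ $7.4493 each)
After Jan 11: 828 on hand, pool $5,460.89 (≈ $6.5953 each)
After Jan 15: 1185 on hand, pool $8,102.69 (≈ $6.8377 each)
Jan 17, sell 735: 735/1185 × $8,102.69 → $5,025.71
Total COGS = $1,488.26 + $5,025.71 = $6,513.97
Ending inventory (cost pool remaining) = $3,076.98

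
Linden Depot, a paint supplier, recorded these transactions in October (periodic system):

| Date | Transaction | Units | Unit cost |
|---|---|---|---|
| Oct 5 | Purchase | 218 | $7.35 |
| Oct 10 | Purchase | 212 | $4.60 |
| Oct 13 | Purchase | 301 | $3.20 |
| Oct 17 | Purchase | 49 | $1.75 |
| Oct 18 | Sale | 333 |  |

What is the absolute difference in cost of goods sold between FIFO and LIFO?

$1,136.75

FIFO COGS: 218 @ $7.35 + 115 @ $4.60 = $2,131.30
LIFO COGS: 49 @ $1.75 + 284 @ $3.20 = $994.55
Difference = |$2,131.30 − $994.55| = $1,136.75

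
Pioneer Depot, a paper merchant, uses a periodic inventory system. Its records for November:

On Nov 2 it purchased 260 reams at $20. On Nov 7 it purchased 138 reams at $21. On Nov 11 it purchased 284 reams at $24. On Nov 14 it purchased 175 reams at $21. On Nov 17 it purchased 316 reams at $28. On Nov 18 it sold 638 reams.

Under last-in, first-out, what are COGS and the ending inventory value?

Nov 18, 638 sold [LIFO — newest first]: 316 @ $28 + 175 @ $21 + 147 @ $24 = $16,051
Ending inventory: 260 @ $20 + 138 @ $21 + 137 @ $24 = $11,386

COGS = $16,051; ending inventory = $11,386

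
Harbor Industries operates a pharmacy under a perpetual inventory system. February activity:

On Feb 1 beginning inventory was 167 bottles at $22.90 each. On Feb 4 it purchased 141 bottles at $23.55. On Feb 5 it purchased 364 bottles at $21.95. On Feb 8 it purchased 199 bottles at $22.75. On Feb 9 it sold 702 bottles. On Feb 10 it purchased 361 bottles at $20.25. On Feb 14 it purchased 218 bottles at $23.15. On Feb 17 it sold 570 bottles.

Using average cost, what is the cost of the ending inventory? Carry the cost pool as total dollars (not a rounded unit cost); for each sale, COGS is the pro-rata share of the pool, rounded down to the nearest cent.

After Feb 1: 167 on hand, pool $3,824.30 (≈ $22.9000 each)
After Feb 4: 308 on hand, pool $7,144.85 (≈ $23.1976 each)
After Feb 5: 672 on hand, pool $15,134.65 (≈ $22.5218 each)
After Feb 8: 871 on hand, pool $19,661.90 (≈ $22.5739 each)
Feb 9, sell 702: 702/871 × $19,661.90 → $15,846.90
After Feb 10: 530 on hand, pool $11,125.25 (≈ $20.9910 each)
After Feb 14: 748 on hand, pool $16,171.95 (≈ $21.6203 each)
Feb 17, sell 570: 570/748 × $16,171.95 → $12,323.54
Total COGS = $15,846.90 + $12,323.54 = $28,170.44
Ending inventory (cost pool remaining) = $3,848.41

Ending inventory = $3,848.41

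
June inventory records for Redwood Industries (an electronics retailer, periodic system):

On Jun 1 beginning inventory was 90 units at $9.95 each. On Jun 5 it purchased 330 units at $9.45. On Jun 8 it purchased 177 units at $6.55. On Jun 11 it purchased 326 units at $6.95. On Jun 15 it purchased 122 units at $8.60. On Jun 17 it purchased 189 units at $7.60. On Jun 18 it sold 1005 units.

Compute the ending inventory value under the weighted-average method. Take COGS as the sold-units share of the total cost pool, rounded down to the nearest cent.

Jun 18, sell 1005: 1005/1234 × $9,924.65 → $8,082.87
Ending inventory (cost pool remaining) = $1,841.78
Check: goods available $9,924.65 = COGS $8,082.87 + ending $1,841.78

Ending inventory = $1,841.78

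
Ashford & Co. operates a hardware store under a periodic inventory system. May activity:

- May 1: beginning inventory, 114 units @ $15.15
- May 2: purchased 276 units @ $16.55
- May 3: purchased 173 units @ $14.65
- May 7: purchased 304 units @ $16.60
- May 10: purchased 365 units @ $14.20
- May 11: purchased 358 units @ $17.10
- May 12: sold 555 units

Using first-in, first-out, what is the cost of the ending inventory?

May 12, 555 sold [FIFO — oldest first]: 114 @ $15.15 + 276 @ $16.55 + 165 @ $14.65 = $8,712.15
Ending inventory: 8 @ $14.65 + 304 @ $16.60 + 365 @ $14.20 + 358 @ $17.10 = $16,468.40
Check: goods available $25,180.55 = COGS $8,712.15 + ending $16,468.40

Ending inventory = $16,468.40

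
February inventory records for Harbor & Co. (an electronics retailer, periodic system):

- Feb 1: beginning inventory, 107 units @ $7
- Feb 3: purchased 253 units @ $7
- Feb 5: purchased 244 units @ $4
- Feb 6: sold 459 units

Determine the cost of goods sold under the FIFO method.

Feb 6, 459 sold [FIFO — oldest first]: 107 @ $7 + 253 @ $7 + 99 @ $4 = $2,916
Ending inventory: 145 @ $4 = $580

COGS = $2,916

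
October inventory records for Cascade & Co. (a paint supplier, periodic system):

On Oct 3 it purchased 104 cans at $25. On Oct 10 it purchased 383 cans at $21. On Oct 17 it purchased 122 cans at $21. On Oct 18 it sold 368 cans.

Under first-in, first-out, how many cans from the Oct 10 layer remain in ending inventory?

Oct 18, 368 sold [FIFO — oldest first]: 104 @ $25 + 264 @ $21 = $8,144
Ending inventory: 119 @ $21 + 122 @ $21 = $5,061
Check: goods available $13,205 = COGS $8,144 + ending $5,061

119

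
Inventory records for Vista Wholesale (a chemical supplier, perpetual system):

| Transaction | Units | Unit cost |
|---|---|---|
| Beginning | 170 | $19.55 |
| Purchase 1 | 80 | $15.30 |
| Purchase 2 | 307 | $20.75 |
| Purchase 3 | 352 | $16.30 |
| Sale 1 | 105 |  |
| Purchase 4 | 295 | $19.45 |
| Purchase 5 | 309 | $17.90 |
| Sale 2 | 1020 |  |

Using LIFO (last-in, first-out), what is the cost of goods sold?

COGS = $20,513.20

Sale 1 (105) [LIFO — newest first]: 105 @ $16.30 = $1,711.50
Sale 2 (1020) [LIFO — newest first]: 309 @ $17.90 + 295 @ $19.45 + 247 @ $16.30 + 169 @ $20.75 = $18,801.70
Total COGS = $1,711.50 + $18,801.70 = $20,513.20
Ending inventory: 170 @ $19.55 + 80 @ $15.30 + 138 @ $20.75 = $7,411.00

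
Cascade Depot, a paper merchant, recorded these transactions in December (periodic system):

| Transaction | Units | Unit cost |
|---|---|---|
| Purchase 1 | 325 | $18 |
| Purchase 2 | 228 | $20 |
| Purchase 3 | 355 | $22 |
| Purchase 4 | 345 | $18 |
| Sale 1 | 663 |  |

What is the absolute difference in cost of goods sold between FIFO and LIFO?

$376

FIFO COGS: 325 @ $18 + 228 @ $20 + 110 @ $22 = $12,830
LIFO COGS: 345 @ $18 + 318 @ $22 = $13,206
Difference = |$12,830 − $13,206| = $376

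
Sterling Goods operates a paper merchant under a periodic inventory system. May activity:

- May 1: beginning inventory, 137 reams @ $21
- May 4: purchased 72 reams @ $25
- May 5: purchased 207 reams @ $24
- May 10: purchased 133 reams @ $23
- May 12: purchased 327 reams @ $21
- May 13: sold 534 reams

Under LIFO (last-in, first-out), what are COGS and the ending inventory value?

COGS = $11,702; ending inventory = $7,869

May 13, 534 sold [LIFO — newest first]: 327 @ $21 + 133 @ $23 + 74 @ $24 = $11,702
Ending inventory: 137 @ $21 + 72 @ $25 + 133 @ $24 = $7,869
Check: goods available $19,571 = COGS $11,702 + ending $7,869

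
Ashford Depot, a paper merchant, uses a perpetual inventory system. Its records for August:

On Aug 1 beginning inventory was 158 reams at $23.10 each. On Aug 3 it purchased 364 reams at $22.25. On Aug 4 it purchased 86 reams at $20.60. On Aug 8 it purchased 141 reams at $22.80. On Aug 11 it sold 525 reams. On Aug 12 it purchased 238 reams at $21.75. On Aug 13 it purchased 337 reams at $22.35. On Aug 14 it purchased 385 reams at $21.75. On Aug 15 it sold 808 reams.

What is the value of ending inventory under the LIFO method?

Aug 11, 525 sold [LIFO — newest first]: 141 @ $22.80 + 86 @ $20.60 + 298 @ $22.25 = $11,616.90
Aug 15, 808 sold [LIFO — newest first]: 385 @ $21.75 + 337 @ $22.35 + 86 @ $21.75 = $17,776.20
Total COGS = $11,616.90 + $17,776.20 = $29,393.10
Ending inventory: 158 @ $23.10 + 66 @ $22.25 + 152 @ $21.75 = $8,424.30
Check: goods available $37,817.40 = COGS $29,393.10 + ending $8,424.30

Ending inventory = $8,424.30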